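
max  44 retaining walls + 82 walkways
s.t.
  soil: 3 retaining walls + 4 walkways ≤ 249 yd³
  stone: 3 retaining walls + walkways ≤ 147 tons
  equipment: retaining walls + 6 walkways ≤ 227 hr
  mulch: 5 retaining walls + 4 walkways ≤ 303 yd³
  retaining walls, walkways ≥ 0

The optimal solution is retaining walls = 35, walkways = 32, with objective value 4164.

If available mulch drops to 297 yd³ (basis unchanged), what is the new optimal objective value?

4122

At the optimum: soil uses 233 of 249 (slack = 16); stone uses 137 of 147 (slack = 10); equipment uses 227 of 227 (binding); mulch uses 303 of 303 (binding).
By complementary slackness, y = 0 for the non-binding constraints.
Dual feasibility on the basic columns requires 1·y_equipment + 5·y_mulch = 44, 6·y_equipment + 4·y_mulch = 82.
This yields shadow prices y_equipment = 9, y_mulch = 7.
Δz = y_mulch·Δb = 7 × (-6) = -42, so new z* = 4164 − 42 = 4122.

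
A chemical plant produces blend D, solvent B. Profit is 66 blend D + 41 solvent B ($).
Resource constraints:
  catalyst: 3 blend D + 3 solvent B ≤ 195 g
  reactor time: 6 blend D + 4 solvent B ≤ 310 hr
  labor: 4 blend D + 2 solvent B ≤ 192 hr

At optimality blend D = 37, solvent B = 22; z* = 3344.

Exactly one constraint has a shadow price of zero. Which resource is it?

catalyst: 177/195 (slack 18)
reactor time: 310/310 (binding)
labor: 192/192 (binding)
By complementary slackness, a constraint with positive slack has shadow price 0 → catalyst.

catalyst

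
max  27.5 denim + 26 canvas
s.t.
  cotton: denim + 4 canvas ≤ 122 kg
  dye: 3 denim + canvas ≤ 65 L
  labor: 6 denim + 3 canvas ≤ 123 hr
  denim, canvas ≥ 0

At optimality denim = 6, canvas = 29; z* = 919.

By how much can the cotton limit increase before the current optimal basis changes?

Binding constraints: cotton, labor. The basis is B = [[1,4],[6,3]] with det -21.
Per unit increase in cotton, x* moves by d = (-0.1429, 0.2857).
The basis stays optimal until denim reaches 0; allowable increase = 42 kg.

42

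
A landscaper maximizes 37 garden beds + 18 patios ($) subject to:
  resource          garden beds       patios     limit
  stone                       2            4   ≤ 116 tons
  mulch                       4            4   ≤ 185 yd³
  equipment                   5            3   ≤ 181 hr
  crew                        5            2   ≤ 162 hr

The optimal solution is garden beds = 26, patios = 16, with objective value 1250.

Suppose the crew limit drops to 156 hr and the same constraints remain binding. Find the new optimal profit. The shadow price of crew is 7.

Δb = -6, so new z* = 1250 + (7)·(-6) = 1250 − 42 = 1208.

1208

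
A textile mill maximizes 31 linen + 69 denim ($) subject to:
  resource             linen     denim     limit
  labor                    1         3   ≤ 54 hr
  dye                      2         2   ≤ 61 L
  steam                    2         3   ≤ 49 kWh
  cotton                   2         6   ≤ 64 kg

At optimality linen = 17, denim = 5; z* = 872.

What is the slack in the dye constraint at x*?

dye used = 2·17 + 2·5 = 44; slack = 61 − 44 = 17.

17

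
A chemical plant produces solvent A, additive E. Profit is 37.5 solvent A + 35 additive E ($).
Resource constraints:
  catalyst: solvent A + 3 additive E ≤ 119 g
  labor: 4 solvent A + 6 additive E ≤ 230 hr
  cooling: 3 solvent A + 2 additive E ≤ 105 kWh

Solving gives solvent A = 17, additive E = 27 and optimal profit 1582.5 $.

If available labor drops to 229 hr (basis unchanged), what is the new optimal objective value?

1579.5

Check each constraint at x*: catalyst 98/119 (slack 21); labor 230/230 (tight); cooling 105/105 (tight).
By complementary slackness, y = 0 for the non-binding constraint.
From A_Bᵀ y = c: 4·y_labor + 3·y_cooling = 37.5; 6·y_labor + 2·y_cooling = 35.
→ y_labor = 3 and y_cooling = 8.5.
Δz = y_labor·Δb = 3 × (-1) = -3, so new z* = 1582.5 − 3 = 1579.5.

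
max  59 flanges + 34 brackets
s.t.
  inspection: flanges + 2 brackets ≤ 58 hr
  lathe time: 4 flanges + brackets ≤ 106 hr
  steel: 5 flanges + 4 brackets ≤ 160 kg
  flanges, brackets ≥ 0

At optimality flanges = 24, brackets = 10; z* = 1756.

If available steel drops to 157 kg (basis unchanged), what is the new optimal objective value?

1735

At the optimum: inspection uses 44 of 58 (slack = 14); lathe time uses 106 of 106 (binding); steel uses 160 of 160 (binding).
Since inspection is not tight, its dual is 0.
Dual feasibility on the basic columns requires 4·y_lathe time + 5·y_steel = 59, 1·y_lathe time + 4·y_steel = 34.
→ y_lathe time = 6 and y_steel = 7.
Δz = y_steel·Δb = 7 × (-3) = -21, so new z* = 1756 − 21 = 1735.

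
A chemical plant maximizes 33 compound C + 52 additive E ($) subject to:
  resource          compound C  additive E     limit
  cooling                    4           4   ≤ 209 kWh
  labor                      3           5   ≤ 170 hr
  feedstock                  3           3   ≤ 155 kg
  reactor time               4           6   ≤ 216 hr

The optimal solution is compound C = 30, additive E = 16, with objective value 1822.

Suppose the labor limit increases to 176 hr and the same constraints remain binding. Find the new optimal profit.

1852

At the optimum: cooling uses 184 of 209 (slack = 25); labor uses 170 of 170 (binding); feedstock uses 138 of 155 (slack = 17); reactor time uses 216 of 216 (binding).
By complementary slackness, y = 0 for the non-binding constraints.
The binding rows give the dual system: 3·y_labor + 4·y_reactor time = 33 and 5·y_labor + 6·y_reactor time = 52.
This yields shadow prices y_labor = 5, y_reactor time = 4.5.
Δz = y_labor·Δb = 5 × (6) = 30, so new z* = 1822 + 30 = 1852.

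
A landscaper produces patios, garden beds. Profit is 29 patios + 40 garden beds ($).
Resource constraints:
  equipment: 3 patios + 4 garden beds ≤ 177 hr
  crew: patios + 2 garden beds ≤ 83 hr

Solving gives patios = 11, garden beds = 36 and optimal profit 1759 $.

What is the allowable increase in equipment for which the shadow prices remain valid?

72

Binding constraints: equipment, crew. The basis is B = [[3,4],[1,2]] with det 2.
Per unit increase in equipment, x* moves by d = (1, -0.5).
The basis stays optimal until garden beds reaches 0; allowable increase = 72 hr.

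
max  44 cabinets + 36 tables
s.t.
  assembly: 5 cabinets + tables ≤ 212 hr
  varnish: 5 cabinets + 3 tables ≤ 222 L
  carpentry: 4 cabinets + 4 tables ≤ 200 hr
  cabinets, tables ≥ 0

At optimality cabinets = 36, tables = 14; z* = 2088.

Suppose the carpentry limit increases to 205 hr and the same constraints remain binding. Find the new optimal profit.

2118

Binding: varnish and carpentry. Non-binding: assembly (18 unused).
By complementary slackness, y = 0 for the non-binding constraint.
Dual feasibility on the basic columns requires 5·y_varnish + 4·y_carpentry = 44, 3·y_varnish + 4·y_carpentry = 36.
This yields shadow prices y_varnish = 4, y_carpentry = 6.
Δz = y_carpentry·Δb = 6 × (5) = 30, so new z* = 2088 + 30 = 2118.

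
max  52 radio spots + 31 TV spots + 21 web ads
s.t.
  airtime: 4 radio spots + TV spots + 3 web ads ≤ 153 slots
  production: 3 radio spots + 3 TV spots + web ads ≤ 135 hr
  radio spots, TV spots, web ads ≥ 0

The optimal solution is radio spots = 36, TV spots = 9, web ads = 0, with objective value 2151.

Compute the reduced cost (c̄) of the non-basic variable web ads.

Both airtime and production are binding at x*.
From A_Bᵀ y = c: 4·y_airtime + 3·y_production = 52; 1·y_airtime + 3·y_production = 31.
Solving: y_airtime = 7, y_production = 8.
Reduced cost of web ads: c₃ − yᵀa₃ = 21 − (7·3 + 8·1) = 21 − 29 = -8.

-8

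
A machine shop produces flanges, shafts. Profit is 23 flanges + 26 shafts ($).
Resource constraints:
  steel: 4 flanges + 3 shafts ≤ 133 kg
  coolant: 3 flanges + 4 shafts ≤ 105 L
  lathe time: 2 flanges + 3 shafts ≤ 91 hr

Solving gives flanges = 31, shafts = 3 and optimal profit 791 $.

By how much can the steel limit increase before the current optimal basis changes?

7

Binding constraints: steel, coolant. The basis is B = [[4,3],[3,4]] with det 7.
Per unit increase in steel, x* moves by d = (0.5714, -0.4286).
The basis stays optimal until shafts reaches 0; allowable increase = 7 kg.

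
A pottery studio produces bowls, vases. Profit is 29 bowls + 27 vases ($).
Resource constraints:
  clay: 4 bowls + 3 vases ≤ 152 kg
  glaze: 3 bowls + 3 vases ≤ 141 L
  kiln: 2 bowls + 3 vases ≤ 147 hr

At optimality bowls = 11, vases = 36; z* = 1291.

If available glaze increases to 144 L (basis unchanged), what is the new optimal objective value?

1312

Check each constraint at x*: clay 152/152 (tight); glaze 141/141 (tight); kiln 130/147 (slack 17).
Slack constraints have shadow price 0 (complementary slackness).
The binding rows give the dual system: 4·y_clay + 3·y_glaze = 29 and 3·y_clay + 3·y_glaze = 27.
This yields shadow prices y_clay = 2, y_glaze = 7.
Δz = y_glaze·Δb = 7 × (3) = 21, so new z* = 1291 + 21 = 1312.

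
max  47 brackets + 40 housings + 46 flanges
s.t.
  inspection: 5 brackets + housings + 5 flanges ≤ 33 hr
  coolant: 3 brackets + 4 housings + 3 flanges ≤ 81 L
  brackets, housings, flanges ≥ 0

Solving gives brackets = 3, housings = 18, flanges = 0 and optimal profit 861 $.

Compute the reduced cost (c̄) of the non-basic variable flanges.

Check each constraint at x*: inspection 33/33 (tight); coolant 81/81 (tight).
From A_Bᵀ y = c: 5·y_inspection + 3·y_coolant = 47; 1·y_inspection + 4·y_coolant = 40.
→ y_inspection = 4 and y_coolant = 9.
Reduced cost of flanges: c₃ − yᵀa₃ = 46 − (4·5 + 9·3) = 46 − 47 = -1.

-1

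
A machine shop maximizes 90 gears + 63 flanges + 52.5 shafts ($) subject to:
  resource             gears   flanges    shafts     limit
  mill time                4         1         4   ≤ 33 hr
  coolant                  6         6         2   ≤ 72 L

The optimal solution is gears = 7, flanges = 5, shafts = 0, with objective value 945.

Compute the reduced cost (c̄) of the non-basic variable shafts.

-1.5

Check each constraint at x*: mill time 33/33 (tight); coolant 72/72 (tight).
Dual feasibility on the basic columns requires 4·y_mill time + 6·y_coolant = 90, 1·y_mill time + 6·y_coolant = 63.
This yields shadow prices y_mill time = 9, y_coolant = 9.
Reduced cost of shafts: c₃ − yᵀa₃ = 52.5 − (9·4 + 9·2) = 52.5 − 54 = -1.5.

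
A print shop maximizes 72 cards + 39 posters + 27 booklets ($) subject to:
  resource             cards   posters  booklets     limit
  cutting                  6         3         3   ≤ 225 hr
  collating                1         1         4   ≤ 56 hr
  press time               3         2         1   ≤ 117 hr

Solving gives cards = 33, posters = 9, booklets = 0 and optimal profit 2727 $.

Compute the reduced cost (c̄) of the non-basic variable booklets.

-6

At the optimum: cutting uses 225 of 225 (binding); collating uses 42 of 56 (slack = 14); press time uses 117 of 117 (binding).
By complementary slackness, y = 0 for the non-binding constraint.
The binding rows give the dual system: 6·y_cutting + 3·y_press time = 72 and 3·y_cutting + 2·y_press time = 39.
Solving: y_cutting = 9, y_press time = 6.
Reduced cost of booklets: c₃ − yᵀa₃ = 27 − (9·3 + 6·1) = 27 − 33 = -6.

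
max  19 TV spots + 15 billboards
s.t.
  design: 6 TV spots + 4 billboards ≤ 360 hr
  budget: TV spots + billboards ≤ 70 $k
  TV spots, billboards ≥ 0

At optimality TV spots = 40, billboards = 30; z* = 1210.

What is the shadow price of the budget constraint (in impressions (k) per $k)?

Check each constraint at x*: design 360/360 (tight); budget 70/70 (tight).
Dual feasibility on the basic columns requires 6·y_design + 1·y_budget = 19, 4·y_design + 1·y_budget = 15.
This yields shadow prices y_design = 2, y_budget = 7.
Shadow price of budget = 7.

7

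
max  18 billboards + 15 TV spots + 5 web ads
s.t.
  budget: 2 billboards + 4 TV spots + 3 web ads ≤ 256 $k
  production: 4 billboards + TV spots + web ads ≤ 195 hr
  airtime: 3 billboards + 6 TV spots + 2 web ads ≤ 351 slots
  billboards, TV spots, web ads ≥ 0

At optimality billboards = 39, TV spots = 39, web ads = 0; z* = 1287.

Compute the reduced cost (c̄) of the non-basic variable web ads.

-2

Binding: production and airtime. Non-binding: budget (22 unused).
Slack constraints have shadow price 0 (complementary slackness).
From A_Bᵀ y = c: 4·y_production + 3·y_airtime = 18; 1·y_production + 6·y_airtime = 15.
→ y_production = 3 and y_airtime = 2.
Reduced cost of web ads: c₃ − yᵀa₃ = 5 − (3·1 + 2·2) = 5 − 7 = -2.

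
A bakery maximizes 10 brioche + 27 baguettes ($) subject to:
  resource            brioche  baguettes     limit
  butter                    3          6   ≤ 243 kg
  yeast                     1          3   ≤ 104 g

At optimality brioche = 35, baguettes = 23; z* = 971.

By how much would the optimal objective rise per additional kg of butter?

1

Check each constraint at x*: butter 243/243 (tight); yeast 104/104 (tight).
Dual feasibility on the basic columns requires 3·y_butter + 1·y_yeast = 10, 6·y_butter + 3·y_yeast = 27.
→ y_butter = 1 and y_yeast = 7.
Shadow price of butter = 1.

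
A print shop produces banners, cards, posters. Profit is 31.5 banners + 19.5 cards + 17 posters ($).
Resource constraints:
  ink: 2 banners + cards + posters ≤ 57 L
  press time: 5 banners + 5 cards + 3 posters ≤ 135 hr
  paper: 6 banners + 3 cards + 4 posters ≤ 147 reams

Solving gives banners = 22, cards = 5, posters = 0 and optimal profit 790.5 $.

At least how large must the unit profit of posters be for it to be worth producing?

At the optimum: ink uses 49 of 57 (slack = 8); press time uses 135 of 135 (binding); paper uses 147 of 147 (binding).
Since ink is not tight, its dual is 0.
From A_Bᵀ y = c: 5·y_press time + 6·y_paper = 31.5; 5·y_press time + 3·y_paper = 19.5.
Solving: y_press time = 1.5, y_paper = 4.
posters enters the basis when its profit ≥ yᵀa₃ = 1.5·3 + 4·4 = 20.5.

20.5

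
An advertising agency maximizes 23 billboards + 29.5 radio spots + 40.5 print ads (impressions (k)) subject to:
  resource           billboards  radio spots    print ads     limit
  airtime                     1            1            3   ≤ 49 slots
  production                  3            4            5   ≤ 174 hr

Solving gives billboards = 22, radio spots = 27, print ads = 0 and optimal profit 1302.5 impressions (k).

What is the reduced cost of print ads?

At the optimum: airtime uses 49 of 49 (binding); production uses 174 of 174 (binding).
Dual feasibility on the basic columns requires 1·y_airtime + 3·y_production = 23, 1·y_airtime + 4·y_production = 29.5.
This yields shadow prices y_airtime = 3.5, y_production = 6.5.
Reduced cost of print ads: c₃ − yᵀa₃ = 40.5 − (3.5·3 + 6.5·5) = 40.5 − 43 = -2.5.

-2.5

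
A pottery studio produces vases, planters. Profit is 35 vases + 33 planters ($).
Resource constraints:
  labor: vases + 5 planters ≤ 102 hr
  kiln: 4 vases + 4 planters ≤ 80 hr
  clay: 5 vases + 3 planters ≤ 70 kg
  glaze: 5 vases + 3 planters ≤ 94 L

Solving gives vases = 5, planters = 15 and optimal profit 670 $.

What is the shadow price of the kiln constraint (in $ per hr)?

Binding: kiln and clay. Non-binding: labor (22 unused), glaze (24 unused).
Since labor, glaze are not tight, their duals are 0.
From A_Bᵀ y = c: 4·y_kiln + 5·y_clay = 35; 4·y_kiln + 3·y_clay = 33.
This yields shadow prices y_kiln = 7.5, y_clay = 1.
Shadow price of kiln = 7.5.

7.5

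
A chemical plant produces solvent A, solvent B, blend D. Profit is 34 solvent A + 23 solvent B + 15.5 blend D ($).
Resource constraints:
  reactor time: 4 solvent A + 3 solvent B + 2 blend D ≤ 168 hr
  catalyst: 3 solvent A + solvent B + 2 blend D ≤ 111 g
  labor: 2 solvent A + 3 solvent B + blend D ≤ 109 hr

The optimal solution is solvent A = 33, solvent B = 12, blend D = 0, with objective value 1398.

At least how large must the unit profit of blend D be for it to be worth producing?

Binding: reactor time and catalyst. Non-binding: labor (7 unused).
Slack constraints have shadow price 0 (complementary slackness).
Dual feasibility on the basic columns requires 4·y_reactor time + 3·y_catalyst = 34, 3·y_reactor time + 1·y_catalyst = 23.
This yields shadow prices y_reactor time = 7, y_catalyst = 2.
blend D enters the basis when its profit ≥ yᵀa₃ = 7·2 + 2·2 = 18.

18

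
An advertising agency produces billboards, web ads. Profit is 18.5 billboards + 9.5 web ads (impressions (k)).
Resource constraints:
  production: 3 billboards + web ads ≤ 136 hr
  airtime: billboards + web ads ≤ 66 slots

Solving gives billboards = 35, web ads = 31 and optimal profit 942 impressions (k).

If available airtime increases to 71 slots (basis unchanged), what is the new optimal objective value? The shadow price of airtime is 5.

Δb = 5, so new z* = 942 + (5)·(5) = 942 + 25 = 967.

967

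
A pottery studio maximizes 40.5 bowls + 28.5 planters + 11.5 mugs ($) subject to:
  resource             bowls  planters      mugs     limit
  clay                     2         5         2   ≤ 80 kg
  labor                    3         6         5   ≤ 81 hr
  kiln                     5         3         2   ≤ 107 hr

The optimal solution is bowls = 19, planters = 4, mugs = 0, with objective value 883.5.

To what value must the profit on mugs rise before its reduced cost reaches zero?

Check each constraint at x*: clay 58/80 (slack 22); labor 81/81 (tight); kiln 107/107 (tight).
Slack constraints have shadow price 0 (complementary slackness).
From A_Bᵀ y = c: 3·y_labor + 5·y_kiln = 40.5; 6·y_labor + 3·y_kiln = 28.5.
→ y_labor = 1 and y_kiln = 7.5.
mugs enters the basis when its profit ≥ yᵀa₃ = 1·5 + 7.5·2 = 20.

20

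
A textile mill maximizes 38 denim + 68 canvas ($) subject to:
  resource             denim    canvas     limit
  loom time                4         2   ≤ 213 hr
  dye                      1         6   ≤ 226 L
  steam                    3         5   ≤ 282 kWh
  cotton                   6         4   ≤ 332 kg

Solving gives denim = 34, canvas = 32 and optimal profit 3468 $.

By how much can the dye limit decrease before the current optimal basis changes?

104

Binding constraints: dye, cotton. The basis is B = [[1,6],[6,4]] with det -32.
Per unit decrease in dye, x* moves by d = (0.125, -0.1875).
The basis stays optimal until loom time becomes binding; allowable decrease = 104 L.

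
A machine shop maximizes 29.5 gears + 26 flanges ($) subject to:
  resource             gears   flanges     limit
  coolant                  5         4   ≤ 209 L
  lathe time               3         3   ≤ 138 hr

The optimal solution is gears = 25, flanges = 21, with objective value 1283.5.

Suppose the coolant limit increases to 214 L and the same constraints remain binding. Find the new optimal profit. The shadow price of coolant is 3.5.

1301

Δb = 5, so new z* = 1283.5 + (3.5)·(5) = 1283.5 + 17.5 = 1301.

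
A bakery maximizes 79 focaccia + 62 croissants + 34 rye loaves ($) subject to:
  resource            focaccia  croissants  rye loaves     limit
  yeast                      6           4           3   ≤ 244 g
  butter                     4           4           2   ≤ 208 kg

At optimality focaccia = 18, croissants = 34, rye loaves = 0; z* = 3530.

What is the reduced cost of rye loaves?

-5.5

At the optimum: yeast uses 244 of 244 (binding); butter uses 208 of 208 (binding).
From A_Bᵀ y = c: 6·y_yeast + 4·y_butter = 79; 4·y_yeast + 4·y_butter = 62.
This yields shadow prices y_yeast = 8.5, y_butter = 7.
Reduced cost of rye loaves: c₃ − yᵀa₃ = 34 − (8.5·3 + 7·2) = 34 − 39.5 = -5.5.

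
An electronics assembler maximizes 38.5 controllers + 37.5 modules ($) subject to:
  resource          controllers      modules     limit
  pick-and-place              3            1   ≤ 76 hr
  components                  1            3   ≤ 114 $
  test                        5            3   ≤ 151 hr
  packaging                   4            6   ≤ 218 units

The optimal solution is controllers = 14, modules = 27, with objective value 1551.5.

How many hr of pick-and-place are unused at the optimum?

pick-and-place used = 3·14 + 1·27 = 69; slack = 76 − 69 = 7.

7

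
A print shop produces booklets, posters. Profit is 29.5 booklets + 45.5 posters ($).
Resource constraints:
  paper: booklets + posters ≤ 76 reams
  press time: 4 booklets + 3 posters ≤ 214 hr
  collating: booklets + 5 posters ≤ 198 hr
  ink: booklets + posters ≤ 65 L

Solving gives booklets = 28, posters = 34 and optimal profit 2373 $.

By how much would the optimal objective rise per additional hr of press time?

Check each constraint at x*: paper 62/76 (slack 14); press time 214/214 (tight); collating 198/198 (tight); ink 62/65 (slack 3).
Slack constraints have shadow price 0 (complementary slackness).
Dual feasibility on the basic columns requires 4·y_press time + 1·y_collating = 29.5, 3·y_press time + 5·y_collating = 45.5.
→ y_press time = 6 and y_collating = 5.5.
Shadow price of press time = 6.

6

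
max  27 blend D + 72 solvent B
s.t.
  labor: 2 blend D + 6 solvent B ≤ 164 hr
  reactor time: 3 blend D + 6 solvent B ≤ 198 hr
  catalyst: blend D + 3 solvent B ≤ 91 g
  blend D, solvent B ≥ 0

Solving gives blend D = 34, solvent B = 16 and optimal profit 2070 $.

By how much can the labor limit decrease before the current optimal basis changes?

Binding constraints: labor, reactor time. The basis is B = [[2,6],[3,6]] with det -6.
Per unit decrease in labor, x* moves by d = (1, -0.5).
The basis stays optimal until solvent B reaches 0; allowable decrease = 32 hr.

32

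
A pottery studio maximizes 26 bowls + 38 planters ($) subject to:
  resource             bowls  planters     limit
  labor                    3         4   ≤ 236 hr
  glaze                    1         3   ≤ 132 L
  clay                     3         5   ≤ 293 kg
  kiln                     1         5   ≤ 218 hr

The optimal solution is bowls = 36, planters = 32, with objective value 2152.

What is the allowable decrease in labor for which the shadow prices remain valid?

55

Binding constraints: labor, glaze. The basis is B = [[3,4],[1,3]] with det 5.
Per unit decrease in labor, x* moves by d = (-0.6, 0.2).
The basis stays optimal until kiln becomes binding; allowable decrease = 55 hr.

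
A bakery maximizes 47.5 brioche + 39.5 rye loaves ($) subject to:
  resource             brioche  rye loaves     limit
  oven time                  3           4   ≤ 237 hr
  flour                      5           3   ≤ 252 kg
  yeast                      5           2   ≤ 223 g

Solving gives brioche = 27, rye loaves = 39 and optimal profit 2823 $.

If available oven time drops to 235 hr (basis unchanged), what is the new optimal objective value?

2813

At the optimum: oven time uses 237 of 237 (binding); flour uses 252 of 252 (binding); yeast uses 213 of 223 (slack = 10).
Since yeast is not tight, its dual is 0.
The binding rows give the dual system: 3·y_oven time + 5·y_flour = 47.5 and 4·y_oven time + 3·y_flour = 39.5.
→ y_oven time = 5 and y_flour = 6.5.
Δz = y_oven time·Δb = 5 × (-2) = -10, so new z* = 2823 − 10 = 2813.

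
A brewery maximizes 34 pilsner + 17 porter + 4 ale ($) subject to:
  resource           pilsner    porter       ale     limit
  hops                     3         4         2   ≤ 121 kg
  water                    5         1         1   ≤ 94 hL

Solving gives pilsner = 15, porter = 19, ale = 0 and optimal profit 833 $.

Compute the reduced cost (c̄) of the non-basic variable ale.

-7

At the optimum: hops uses 121 of 121 (binding); water uses 94 of 94 (binding).
The binding rows give the dual system: 3·y_hops + 5·y_water = 34 and 4·y_hops + 1·y_water = 17.
Solving: y_hops = 3, y_water = 5.
Reduced cost of ale: c₃ − yᵀa₃ = 4 − (3·2 + 5·1) = 4 − 11 = -7.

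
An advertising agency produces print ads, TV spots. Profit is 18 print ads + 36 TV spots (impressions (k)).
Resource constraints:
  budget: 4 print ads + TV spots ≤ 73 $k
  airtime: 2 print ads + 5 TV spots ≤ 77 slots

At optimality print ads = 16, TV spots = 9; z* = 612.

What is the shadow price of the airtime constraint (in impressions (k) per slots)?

At the optimum: budget uses 73 of 73 (binding); airtime uses 77 of 77 (binding).
From A_Bᵀ y = c: 4·y_budget + 2·y_airtime = 18; 1·y_budget + 5·y_airtime = 36.
→ y_budget = 1 and y_airtime = 7.
Shadow price of airtime = 7.

7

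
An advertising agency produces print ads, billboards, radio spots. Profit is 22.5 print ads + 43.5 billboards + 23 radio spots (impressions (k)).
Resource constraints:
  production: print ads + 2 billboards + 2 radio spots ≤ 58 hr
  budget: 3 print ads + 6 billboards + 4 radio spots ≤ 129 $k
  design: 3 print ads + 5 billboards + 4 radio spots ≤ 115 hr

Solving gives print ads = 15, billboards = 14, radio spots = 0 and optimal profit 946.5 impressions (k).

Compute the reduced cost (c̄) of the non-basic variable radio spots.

-7

Binding: budget and design. Non-binding: production (15 unused).
Slack constraints have shadow price 0 (complementary slackness).
The binding rows give the dual system: 3·y_budget + 3·y_design = 22.5 and 6·y_budget + 5·y_design = 43.5.
Solving: y_budget = 6, y_design = 1.5.
Reduced cost of radio spots: c₃ − yᵀa₃ = 23 − (6·4 + 1.5·4) = 23 − 30 = -7.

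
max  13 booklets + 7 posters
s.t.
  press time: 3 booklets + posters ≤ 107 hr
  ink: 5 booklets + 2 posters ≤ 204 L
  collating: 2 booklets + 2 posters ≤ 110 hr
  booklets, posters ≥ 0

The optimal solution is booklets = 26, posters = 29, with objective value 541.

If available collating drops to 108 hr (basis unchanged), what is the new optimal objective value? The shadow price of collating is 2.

537

Δb = -2, so new z* = 541 + (2)·(-2) = 541 − 4 = 537.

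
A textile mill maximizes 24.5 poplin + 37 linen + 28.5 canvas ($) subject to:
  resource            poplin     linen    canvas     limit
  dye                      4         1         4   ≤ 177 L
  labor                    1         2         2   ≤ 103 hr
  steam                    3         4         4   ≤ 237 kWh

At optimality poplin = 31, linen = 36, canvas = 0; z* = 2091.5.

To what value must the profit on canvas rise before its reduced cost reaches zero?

Check each constraint at x*: dye 160/177 (slack 17); labor 103/103 (tight); steam 237/237 (tight).
Since dye is not tight, its dual is 0.
Dual feasibility on the basic columns requires 1·y_labor + 3·y_steam = 24.5, 2·y_labor + 4·y_steam = 37.
→ y_labor = 6.5 and y_steam = 6.
canvas enters the basis when its profit ≥ yᵀa₃ = 6.5·2 + 6·4 = 37.

37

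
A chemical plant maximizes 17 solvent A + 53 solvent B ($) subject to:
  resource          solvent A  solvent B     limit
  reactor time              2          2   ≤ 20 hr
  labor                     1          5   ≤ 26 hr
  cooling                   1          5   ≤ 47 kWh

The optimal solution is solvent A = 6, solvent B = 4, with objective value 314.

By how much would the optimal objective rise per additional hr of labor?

Check each constraint at x*: reactor time 20/20 (tight); labor 26/26 (tight); cooling 26/47 (slack 21).
Since cooling is not tight, its dual is 0.
From A_Bᵀ y = c: 2·y_reactor time + 1·y_labor = 17; 2·y_reactor time + 5·y_labor = 53.
→ y_reactor time = 4 and y_labor = 9.
Shadow price of labor = 9.

9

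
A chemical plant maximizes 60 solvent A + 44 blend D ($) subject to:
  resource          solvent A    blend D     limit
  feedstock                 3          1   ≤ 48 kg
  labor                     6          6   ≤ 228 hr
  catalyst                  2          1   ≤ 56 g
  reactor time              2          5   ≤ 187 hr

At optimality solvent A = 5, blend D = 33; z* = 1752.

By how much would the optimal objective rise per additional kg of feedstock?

8

Binding: feedstock and labor. Non-binding: catalyst (13 unused), reactor time (12 unused).
By complementary slackness, y = 0 for the non-binding constraints.
From A_Bᵀ y = c: 3·y_feedstock + 6·y_labor = 60; 1·y_feedstock + 6·y_labor = 44.
→ y_feedstock = 8 and y_labor = 6.
Shadow price of feedstock = 8.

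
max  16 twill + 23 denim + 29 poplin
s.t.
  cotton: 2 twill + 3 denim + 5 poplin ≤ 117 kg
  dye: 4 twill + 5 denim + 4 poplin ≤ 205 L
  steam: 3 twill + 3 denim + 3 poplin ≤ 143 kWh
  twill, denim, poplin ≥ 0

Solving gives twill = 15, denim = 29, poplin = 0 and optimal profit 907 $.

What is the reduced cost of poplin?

-5

Binding: cotton and dye. Non-binding: steam (11 unused).
Slack constraints have shadow price 0 (complementary slackness).
From A_Bᵀ y = c: 2·y_cotton + 4·y_dye = 16; 3·y_cotton + 5·y_dye = 23.
Solving: y_cotton = 6, y_dye = 1.
Reduced cost of poplin: c₃ − yᵀa₃ = 29 − (6·5 + 1·4) = 29 − 34 = -5.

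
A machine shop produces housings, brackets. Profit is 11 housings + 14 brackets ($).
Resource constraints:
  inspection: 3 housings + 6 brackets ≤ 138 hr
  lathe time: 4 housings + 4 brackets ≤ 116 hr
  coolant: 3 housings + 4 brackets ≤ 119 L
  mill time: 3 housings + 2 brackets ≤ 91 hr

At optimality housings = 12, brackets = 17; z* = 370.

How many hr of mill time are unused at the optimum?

mill time used = 3·12 + 2·17 = 70; slack = 91 − 70 = 21.

21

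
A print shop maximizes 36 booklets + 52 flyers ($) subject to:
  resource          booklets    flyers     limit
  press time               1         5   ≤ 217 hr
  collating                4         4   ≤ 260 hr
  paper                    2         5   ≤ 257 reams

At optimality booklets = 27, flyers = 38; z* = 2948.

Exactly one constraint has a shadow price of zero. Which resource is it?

paper

press time: 217/217 (binding)
collating: 260/260 (binding)
paper: 244/257 (slack 13)
By complementary slackness, a constraint with positive slack has shadow price 0 → paper.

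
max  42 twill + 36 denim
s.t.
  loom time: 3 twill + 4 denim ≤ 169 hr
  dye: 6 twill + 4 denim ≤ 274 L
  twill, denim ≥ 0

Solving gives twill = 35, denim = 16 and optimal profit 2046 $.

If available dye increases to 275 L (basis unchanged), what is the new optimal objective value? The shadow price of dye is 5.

Δb = 1, so new z* = 2046 + (5)·(1) = 2046 + 5 = 2051.

2051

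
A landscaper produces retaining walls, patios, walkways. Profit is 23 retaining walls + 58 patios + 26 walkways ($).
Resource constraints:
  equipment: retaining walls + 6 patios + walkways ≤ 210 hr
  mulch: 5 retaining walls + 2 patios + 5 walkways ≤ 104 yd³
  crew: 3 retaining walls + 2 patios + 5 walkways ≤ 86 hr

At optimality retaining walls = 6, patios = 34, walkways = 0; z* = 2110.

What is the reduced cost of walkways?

At the optimum: equipment uses 210 of 210 (binding); mulch uses 98 of 104 (slack = 6); crew uses 86 of 86 (binding).
By complementary slackness, y = 0 for the non-binding constraint.
From A_Bᵀ y = c: 1·y_equipment + 3·y_crew = 23; 6·y_equipment + 2·y_crew = 58.
This yields shadow prices y_equipment = 8, y_crew = 5.
Reduced cost of walkways: c₃ − yᵀa₃ = 26 − (8·1 + 5·5) = 26 − 33 = -7.

-7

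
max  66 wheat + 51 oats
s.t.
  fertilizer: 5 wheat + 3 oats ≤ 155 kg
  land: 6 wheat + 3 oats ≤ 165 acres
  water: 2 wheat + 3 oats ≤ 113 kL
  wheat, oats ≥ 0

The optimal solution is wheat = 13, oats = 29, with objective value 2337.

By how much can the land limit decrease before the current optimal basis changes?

Binding constraints: land, water. The basis is B = [[6,3],[2,3]] with det 12.
Per unit decrease in land, x* moves by d = (-0.25, 0.1667).
The basis stays optimal until wheat reaches 0; allowable decrease = 52 acres.

52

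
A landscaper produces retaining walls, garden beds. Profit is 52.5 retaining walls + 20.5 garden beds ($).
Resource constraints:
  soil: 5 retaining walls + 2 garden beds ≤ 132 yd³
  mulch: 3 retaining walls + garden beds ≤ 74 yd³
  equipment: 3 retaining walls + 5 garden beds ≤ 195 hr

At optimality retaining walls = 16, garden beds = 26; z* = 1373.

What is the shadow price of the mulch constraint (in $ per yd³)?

Binding: soil and mulch. Non-binding: equipment (17 unused).
Slack constraints have shadow price 0 (complementary slackness).
From A_Bᵀ y = c: 5·y_soil + 3·y_mulch = 52.5; 2·y_soil + 1·y_mulch = 20.5.
Solving: y_soil = 9, y_mulch = 2.5.
Shadow price of mulch = 2.5.

2.5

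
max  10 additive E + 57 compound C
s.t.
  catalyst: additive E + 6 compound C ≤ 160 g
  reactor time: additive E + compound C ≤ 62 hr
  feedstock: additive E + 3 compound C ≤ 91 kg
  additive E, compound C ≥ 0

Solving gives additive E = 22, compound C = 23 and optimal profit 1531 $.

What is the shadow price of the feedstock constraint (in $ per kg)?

1

At the optimum: catalyst uses 160 of 160 (binding); reactor time uses 45 of 62 (slack = 17); feedstock uses 91 of 91 (binding).
By complementary slackness, y = 0 for the non-binding constraint.
From A_Bᵀ y = c: 1·y_catalyst + 1·y_feedstock = 10; 6·y_catalyst + 3·y_feedstock = 57.
This yields shadow prices y_catalyst = 9, y_feedstock = 1.
Shadow price of feedstock = 1.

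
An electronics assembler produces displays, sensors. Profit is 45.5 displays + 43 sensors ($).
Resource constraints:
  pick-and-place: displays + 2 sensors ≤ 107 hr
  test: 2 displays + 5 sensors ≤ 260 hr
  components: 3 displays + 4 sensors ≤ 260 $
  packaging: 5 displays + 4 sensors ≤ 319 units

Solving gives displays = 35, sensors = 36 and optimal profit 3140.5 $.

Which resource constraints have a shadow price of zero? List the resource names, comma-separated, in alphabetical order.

pick-and-place: 107/107 (binding)
test: 250/260 (slack 10)
components: 249/260 (slack 11)
packaging: 319/319 (binding)
By complementary slackness, a constraint with positive slack has shadow price 0 → components, test.

components, test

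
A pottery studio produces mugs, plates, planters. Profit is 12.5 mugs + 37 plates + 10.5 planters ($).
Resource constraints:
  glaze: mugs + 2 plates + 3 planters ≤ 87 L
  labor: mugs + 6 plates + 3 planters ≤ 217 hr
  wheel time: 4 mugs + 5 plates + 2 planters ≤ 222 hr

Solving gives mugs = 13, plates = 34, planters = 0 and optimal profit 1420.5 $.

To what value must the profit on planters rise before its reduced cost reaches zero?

Check each constraint at x*: glaze 81/87 (slack 6); labor 217/217 (tight); wheel time 222/222 (tight).
Slack constraints have shadow price 0 (complementary slackness).
The binding rows give the dual system: 1·y_labor + 4·y_wheel time = 12.5 and 6·y_labor + 5·y_wheel time = 37.
→ y_labor = 4.5 and y_wheel time = 2.
planters enters the basis when its profit ≥ yᵀa₃ = 4.5·3 + 2·2 = 17.5.

17.5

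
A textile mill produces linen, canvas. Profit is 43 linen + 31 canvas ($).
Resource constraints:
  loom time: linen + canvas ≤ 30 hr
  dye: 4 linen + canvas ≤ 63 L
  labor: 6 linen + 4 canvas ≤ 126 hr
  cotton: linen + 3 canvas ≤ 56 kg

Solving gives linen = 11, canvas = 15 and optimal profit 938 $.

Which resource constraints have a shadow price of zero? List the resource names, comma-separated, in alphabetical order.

dye, loom time

loom time: 26/30 (slack 4)
dye: 59/63 (slack 4)
labor: 126/126 (binding)
cotton: 56/56 (binding)
By complementary slackness, a constraint with positive slack has shadow price 0 → dye, loom time.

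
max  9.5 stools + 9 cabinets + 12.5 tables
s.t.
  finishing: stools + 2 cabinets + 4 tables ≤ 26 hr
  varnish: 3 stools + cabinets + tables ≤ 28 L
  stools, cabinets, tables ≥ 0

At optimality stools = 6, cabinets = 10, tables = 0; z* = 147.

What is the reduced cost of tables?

At the optimum: finishing uses 26 of 26 (binding); varnish uses 28 of 28 (binding).
From A_Bᵀ y = c: 1·y_finishing + 3·y_varnish = 9.5; 2·y_finishing + 1·y_varnish = 9.
Solving: y_finishing = 3.5, y_varnish = 2.
Reduced cost of tables: c₃ − yᵀa₃ = 12.5 − (3.5·4 + 2·1) = 12.5 − 16 = -3.5.

-3.5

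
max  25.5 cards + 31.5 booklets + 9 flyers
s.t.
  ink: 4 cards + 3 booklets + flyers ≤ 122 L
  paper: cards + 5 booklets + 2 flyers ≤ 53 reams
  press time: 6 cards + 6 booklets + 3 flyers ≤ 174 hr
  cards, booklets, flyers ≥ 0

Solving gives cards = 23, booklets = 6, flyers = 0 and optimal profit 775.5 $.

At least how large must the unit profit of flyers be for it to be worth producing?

At the optimum: ink uses 110 of 122 (slack = 12); paper uses 53 of 53 (binding); press time uses 174 of 174 (binding).
Slack constraints have shadow price 0 (complementary slackness).
From A_Bᵀ y = c: 1·y_paper + 6·y_press time = 25.5; 5·y_paper + 6·y_press time = 31.5.
→ y_paper = 1.5 and y_press time = 4.
flyers enters the basis when its profit ≥ yᵀa₃ = 1.5·2 + 4·3 = 15.

15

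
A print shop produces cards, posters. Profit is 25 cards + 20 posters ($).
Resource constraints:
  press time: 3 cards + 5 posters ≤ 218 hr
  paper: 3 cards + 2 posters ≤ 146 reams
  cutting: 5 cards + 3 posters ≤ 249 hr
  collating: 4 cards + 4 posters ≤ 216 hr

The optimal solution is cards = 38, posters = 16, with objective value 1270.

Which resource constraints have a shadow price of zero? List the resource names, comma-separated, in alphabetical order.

cutting, press time

press time: 194/218 (slack 24)
paper: 146/146 (binding)
cutting: 238/249 (slack 11)
collating: 216/216 (binding)
By complementary slackness, a constraint with positive slack has shadow price 0 → cutting, press time.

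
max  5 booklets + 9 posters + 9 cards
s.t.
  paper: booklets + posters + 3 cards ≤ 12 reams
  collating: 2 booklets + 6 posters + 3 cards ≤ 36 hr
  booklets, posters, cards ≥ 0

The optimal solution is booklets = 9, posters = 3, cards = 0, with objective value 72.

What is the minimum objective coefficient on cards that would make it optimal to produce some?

At the optimum: paper uses 12 of 12 (binding); collating uses 36 of 36 (binding).
Dual feasibility on the basic columns requires 1·y_paper + 2·y_collating = 5, 1·y_paper + 6·y_collating = 9.
This yields shadow prices y_paper = 3, y_collating = 1.
cards enters the basis when its profit ≥ yᵀa₃ = 3·3 + 1·3 = 12.

12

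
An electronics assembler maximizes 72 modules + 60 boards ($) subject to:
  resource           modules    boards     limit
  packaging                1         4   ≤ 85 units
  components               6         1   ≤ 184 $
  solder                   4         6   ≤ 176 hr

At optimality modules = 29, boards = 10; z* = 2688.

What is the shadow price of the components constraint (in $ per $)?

6

Check each constraint at x*: packaging 69/85 (slack 16); components 184/184 (tight); solder 176/176 (tight).
Slack constraints have shadow price 0 (complementary slackness).
From A_Bᵀ y = c: 6·y_components + 4·y_solder = 72; 1·y_components + 6·y_solder = 60.
This yields shadow prices y_components = 6, y_solder = 9.
Shadow price of components = 6.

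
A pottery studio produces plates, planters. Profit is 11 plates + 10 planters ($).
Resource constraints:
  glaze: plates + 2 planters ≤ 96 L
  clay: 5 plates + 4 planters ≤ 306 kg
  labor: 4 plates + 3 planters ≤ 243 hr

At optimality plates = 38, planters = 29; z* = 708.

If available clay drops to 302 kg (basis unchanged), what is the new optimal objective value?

Binding: glaze and clay. Non-binding: labor (4 unused).
By complementary slackness, y = 0 for the non-binding constraint.
Dual feasibility on the basic columns requires 1·y_glaze + 5·y_clay = 11, 2·y_glaze + 4·y_clay = 10.
This yields shadow prices y_glaze = 1, y_clay = 2.
Δz = y_clay·Δb = 2 × (-4) = -8, so new z* = 708 − 8 = 700.

700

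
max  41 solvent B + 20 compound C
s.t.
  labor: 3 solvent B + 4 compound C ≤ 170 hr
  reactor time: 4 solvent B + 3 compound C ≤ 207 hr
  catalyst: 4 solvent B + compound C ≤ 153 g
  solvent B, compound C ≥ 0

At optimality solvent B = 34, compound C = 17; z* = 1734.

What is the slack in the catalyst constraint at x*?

catalyst used = 4·34 + 1·17 = 153; slack = 153 − 153 = 0.

0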